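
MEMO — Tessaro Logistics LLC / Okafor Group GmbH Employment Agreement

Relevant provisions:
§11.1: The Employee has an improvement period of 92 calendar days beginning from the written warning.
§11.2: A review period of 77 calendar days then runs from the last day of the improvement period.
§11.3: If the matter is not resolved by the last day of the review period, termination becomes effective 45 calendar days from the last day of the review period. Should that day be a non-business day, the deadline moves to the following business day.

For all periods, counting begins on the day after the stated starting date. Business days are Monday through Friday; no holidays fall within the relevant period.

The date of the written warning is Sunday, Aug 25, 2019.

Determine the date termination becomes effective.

Adding 92 calendar days to Aug 25, 2019 gives Nov 25, 2019, which is the last day of the improvement period.
The last day of the review period: Nov 25, 2019 + 77 days = Feb 10, 2020.
The date termination becomes effective: 45 calendar days after Feb 10, 2020 is Mar 26, 2020. Mar 26, 2020 is a Thursday, so no roll-forward applies.

Mar 26, 2020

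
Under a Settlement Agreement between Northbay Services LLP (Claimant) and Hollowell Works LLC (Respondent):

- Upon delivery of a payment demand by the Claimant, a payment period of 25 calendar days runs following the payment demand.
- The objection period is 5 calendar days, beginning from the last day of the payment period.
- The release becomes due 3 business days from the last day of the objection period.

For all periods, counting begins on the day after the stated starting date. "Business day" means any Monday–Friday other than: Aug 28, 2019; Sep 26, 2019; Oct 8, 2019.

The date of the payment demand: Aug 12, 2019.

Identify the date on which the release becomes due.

The last day of the payment period: Aug 12, 2019 + 25 days = Sep 6, 2019.
Adding 5 calendar days to Sep 6, 2019 gives Sep 11, 2019, which is the last day of the objection period.
From Wednesday, Sep 11, 2019, 3 business days (Sep 12, Sep 13, Sep 16, skipping weekends) brings us to Monday, Sep 16, 2019, which is the date on which the release becomes due.

Sep 16, 2019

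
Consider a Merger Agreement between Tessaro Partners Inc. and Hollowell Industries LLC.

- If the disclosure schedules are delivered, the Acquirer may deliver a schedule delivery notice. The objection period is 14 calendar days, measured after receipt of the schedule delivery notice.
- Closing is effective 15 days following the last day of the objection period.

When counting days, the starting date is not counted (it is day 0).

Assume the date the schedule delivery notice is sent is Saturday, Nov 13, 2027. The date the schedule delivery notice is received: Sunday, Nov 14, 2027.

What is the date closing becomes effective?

The last day of the objection period: Nov 14, 2027 + 14 days = Nov 28, 2027.
Adding 15 calendar days to Nov 28, 2027 gives Dec 13, 2027, which is the date closing becomes effective.

Dec 13, 2027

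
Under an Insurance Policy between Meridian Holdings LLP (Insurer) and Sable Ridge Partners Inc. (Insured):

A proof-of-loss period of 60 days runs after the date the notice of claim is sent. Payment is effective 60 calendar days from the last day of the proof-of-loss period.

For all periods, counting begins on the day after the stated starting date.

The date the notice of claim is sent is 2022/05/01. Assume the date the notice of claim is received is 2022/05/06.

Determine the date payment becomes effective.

2022/08/29

The last day of the proof-of-loss period: 60 calendar days after 2022/05/01 is 2022/06/30.
The date payment becomes effective: 2022/06/30 + 60 days = 2022/08/29.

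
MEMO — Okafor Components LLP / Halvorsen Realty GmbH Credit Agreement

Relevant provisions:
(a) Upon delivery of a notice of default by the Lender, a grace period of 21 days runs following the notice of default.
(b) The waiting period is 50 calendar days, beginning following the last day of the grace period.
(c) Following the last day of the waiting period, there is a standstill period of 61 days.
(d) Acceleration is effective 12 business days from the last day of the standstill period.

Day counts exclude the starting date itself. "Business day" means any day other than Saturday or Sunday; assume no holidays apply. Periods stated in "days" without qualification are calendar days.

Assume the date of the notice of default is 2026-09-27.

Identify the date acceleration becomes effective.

2027-02-23

Adding 21 calendar days to 2026-09-27 gives 2026-10-18, which is the last day of the grace period.
The last day of the waiting period: 2026-10-18 + 50 days = 2026-12-07.
The last day of the standstill period: 2026-12-07 + 61 days = 2027-02-06.
From Saturday, 2027-02-06, 12 business days (Feb 8, Feb 9, Feb 10, Feb 11, …, Feb 19, Feb 22, Feb 23, skipping weekends) brings us to Tuesday, 2027-02-23, which is the date acceleration becomes effective.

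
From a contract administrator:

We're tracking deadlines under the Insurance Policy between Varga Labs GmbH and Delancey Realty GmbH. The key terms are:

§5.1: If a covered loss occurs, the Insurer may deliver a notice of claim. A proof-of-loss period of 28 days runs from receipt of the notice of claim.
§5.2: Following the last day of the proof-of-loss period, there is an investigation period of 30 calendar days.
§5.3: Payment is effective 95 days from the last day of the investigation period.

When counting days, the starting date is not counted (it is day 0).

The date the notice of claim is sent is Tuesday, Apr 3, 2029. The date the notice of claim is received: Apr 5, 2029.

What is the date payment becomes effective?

The last day of the proof-of-loss period: 28 calendar days after Apr 5, 2029 is May 3, 2029.
The last day of the investigation period: May 3, 2029 + 30 days = Jun 2, 2029.
Adding 95 calendar days to Jun 2, 2029 gives Sep 5, 2029, which is the date payment becomes effective.

Sep 5, 2029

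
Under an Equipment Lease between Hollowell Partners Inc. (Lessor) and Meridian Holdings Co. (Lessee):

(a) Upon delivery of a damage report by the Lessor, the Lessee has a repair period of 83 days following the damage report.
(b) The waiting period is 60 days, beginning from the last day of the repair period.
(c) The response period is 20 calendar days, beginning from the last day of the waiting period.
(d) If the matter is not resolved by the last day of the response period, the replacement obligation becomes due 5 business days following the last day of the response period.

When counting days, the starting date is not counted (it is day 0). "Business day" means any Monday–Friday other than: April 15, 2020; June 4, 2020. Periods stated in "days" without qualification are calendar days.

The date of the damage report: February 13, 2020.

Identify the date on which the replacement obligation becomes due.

The last day of the repair period: February 13, 2020 + 83 days = May 6, 2020.
The last day of the waiting period: May 6, 2020 + 60 days = July 5, 2020.
The last day of the response period: July 5, 2020 + 20 days = July 25, 2020.
The date on which the replacement obligation becomes due: 5 business days after Saturday, July 25, 2020, skipping weekends — Jul 27, Jul 28, Jul 29, Jul 30, Jul 31 — lands on Friday, July 31, 2020.

July 31, 2020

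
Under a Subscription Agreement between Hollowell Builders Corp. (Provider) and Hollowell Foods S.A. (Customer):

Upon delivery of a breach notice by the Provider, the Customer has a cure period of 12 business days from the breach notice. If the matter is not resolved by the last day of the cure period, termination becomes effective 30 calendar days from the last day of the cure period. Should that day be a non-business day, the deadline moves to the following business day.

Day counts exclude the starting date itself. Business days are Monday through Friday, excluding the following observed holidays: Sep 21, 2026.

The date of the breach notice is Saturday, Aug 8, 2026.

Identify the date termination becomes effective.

Sep 24, 2026

From Saturday, Aug 8, 2026, 12 business days (Aug 10, Aug 11, Aug 12, Aug 13, …, Aug 21, Aug 24, Aug 25, skipping weekends) brings us to Tuesday, Aug 25, 2026, which is the last day of the cure period.
The date termination becomes effective: 30 calendar days after Aug 25, 2026 is Sep 24, 2026. Sep 24, 2026 is a Thursday and is not a listed holiday, so no roll-forward applies.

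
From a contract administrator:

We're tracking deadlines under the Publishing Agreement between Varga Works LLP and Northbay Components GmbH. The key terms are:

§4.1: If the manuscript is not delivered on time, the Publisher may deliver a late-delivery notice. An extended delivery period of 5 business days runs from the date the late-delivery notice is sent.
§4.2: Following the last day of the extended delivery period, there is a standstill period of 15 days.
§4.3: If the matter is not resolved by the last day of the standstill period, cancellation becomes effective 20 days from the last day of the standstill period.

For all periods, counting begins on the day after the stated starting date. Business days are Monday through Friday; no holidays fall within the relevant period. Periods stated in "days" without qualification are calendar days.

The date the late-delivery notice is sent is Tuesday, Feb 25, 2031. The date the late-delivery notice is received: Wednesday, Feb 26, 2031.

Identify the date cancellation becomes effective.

Apr 8, 2031

The last day of the extended delivery period: 5 business days after Tuesday, Feb 25, 2031, skipping weekends — Feb 26, Feb 27, Feb 28, Mar 3, Mar 4 — lands on Tuesday, Mar 4, 2031.
The last day of the standstill period: Mar 4, 2031 + 15 days = Mar 19, 2031.
The date cancellation becomes effective: Mar 19, 2031 + 20 days = Apr 8, 2031.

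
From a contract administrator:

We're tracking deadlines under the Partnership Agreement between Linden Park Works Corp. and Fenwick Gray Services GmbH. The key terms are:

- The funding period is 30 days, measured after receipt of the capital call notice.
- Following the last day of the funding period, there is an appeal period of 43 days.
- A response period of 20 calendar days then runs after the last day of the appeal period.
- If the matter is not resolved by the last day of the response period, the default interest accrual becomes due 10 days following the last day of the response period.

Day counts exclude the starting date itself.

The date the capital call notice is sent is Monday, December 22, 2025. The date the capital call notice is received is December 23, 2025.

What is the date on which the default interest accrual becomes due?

April 5, 2026

Adding 30 calendar days to December 23, 2025 gives January 22, 2026, which is the last day of the funding period.
Adding 43 calendar days to January 22, 2026 gives March 6, 2026, which is the last day of the appeal period.
The last day of the response period: 20 calendar days after March 6, 2026 is March 26, 2026.
Adding 10 calendar days to March 26, 2026 gives April 5, 2026, which is the date on which the default interest accrual becomes due.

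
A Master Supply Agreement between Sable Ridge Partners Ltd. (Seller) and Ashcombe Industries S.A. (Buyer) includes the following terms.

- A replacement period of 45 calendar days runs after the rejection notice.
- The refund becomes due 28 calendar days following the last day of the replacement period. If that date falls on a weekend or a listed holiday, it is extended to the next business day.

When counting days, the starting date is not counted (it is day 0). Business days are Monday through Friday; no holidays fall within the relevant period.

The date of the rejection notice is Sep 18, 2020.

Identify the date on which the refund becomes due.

Nov 30, 2020

Adding 45 calendar days to Sep 18, 2020 gives Nov 2, 2020, which is the last day of the replacement period.
The date on which the refund becomes due: Nov 2, 2020 + 28 days = Nov 30, 2020. Nov 30, 2020 is a Monday, so no roll-forward applies.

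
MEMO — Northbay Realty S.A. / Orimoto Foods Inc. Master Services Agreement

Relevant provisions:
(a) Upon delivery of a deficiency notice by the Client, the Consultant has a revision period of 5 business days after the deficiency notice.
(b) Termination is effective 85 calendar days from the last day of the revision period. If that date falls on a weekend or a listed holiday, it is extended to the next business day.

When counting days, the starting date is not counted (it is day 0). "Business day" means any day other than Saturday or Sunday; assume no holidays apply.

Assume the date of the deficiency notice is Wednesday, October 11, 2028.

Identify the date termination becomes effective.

From Wednesday, October 11, 2028, 5 business days (Oct 12, Oct 13, Oct 16, Oct 17, Oct 18, skipping weekends) brings us to Wednesday, October 18, 2028, which is the last day of the revision period.
Adding 85 calendar days to October 18, 2028 gives January 11, 2029, which is the date termination becomes effective. January 11, 2029 is a Thursday, so no roll-forward applies.

January 11, 2029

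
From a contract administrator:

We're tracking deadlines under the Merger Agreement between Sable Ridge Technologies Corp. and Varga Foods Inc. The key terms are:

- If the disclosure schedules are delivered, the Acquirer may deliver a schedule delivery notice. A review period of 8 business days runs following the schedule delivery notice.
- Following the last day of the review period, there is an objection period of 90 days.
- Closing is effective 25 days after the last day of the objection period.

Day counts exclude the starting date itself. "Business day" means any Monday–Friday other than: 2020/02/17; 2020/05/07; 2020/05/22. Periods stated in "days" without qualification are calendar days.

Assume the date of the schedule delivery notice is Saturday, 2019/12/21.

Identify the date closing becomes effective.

The last day of the review period: 8 business days after Saturday, 2019/12/21, skipping weekends — Dec 23, Dec 24, Dec 25, Dec 26, Dec 27, Dec 30, Dec 31, Jan 1 — lands on Wednesday, 2020/01/01.
The last day of the objection period: 2020/01/01 + 90 days = 2020/03/31.
Adding 25 calendar days to 2020/03/31 gives 2020/04/25, which is the date closing becomes effective.

2020/04/25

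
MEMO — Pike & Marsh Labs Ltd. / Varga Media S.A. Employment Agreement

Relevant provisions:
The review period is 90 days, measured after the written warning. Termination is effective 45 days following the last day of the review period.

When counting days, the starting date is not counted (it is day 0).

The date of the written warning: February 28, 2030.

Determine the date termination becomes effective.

July 13, 2030

The last day of the review period: February 28, 2030 + 90 days = May 29, 2030.
The date termination becomes effective: 45 calendar days after May 29, 2030 is July 13, 2030.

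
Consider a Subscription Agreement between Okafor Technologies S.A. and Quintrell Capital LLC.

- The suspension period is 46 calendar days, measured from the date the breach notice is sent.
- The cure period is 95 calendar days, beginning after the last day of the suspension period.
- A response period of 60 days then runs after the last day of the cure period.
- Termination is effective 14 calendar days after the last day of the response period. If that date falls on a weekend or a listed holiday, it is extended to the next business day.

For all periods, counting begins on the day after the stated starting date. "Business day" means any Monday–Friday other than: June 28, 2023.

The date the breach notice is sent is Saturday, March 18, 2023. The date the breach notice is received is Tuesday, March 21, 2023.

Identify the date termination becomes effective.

The last day of the suspension period: 46 calendar days after March 18, 2023 is May 3, 2023.
The last day of the cure period: May 3, 2023 + 95 days = August 6, 2023.
The last day of the response period: 60 calendar days after August 6, 2023 is October 5, 2023.
The date termination becomes effective: 14 calendar days after October 5, 2023 is October 19, 2023. October 19, 2023 is a Thursday and is not a listed holiday, so no roll-forward applies.

October 19, 2023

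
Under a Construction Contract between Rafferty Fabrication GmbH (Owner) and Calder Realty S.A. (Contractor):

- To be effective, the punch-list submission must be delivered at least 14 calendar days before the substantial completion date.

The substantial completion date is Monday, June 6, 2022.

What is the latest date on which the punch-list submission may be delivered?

June 6, 2022 minus 14 days is May 23, 2022.

May 23, 2022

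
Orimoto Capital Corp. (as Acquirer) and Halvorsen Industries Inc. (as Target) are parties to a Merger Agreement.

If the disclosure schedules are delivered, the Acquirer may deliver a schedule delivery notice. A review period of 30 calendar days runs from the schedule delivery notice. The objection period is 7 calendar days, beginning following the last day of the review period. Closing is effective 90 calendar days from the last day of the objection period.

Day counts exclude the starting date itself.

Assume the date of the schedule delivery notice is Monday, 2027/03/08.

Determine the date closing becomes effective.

2027/07/13

The last day of the review period: 30 calendar days after 2027/03/08 is 2027/04/07.
The last day of the objection period: 7 calendar days after 2027/04/07 is 2027/04/14.
Adding 90 calendar days to 2027/04/14 gives 2027/07/13, which is the date closing becomes effective.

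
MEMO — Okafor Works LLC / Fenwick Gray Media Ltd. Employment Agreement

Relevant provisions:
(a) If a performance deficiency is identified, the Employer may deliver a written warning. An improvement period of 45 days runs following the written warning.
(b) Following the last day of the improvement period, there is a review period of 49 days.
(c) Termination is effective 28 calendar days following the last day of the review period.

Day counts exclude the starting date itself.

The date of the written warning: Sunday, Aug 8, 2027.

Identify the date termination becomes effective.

Dec 8, 2027

The last day of the improvement period: Aug 8, 2027 + 45 days = Sep 22, 2027.
The last day of the review period: Sep 22, 2027 + 49 days = Nov 10, 2027.
The date termination becomes effective: 28 calendar days after Nov 10, 2027 is Dec 8, 2027.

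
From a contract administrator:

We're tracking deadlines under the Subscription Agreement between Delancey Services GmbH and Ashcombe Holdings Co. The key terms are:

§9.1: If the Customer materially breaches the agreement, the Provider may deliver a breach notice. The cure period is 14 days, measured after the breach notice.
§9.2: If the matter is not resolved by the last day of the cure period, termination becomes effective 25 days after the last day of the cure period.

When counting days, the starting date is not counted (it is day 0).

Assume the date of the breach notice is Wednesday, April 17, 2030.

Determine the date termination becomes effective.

May 26, 2030

Adding 14 calendar days to April 17, 2030 gives May 1, 2030, which is the last day of the cure period.
The date termination becomes effective: May 1, 2030 + 25 days = May 26, 2030.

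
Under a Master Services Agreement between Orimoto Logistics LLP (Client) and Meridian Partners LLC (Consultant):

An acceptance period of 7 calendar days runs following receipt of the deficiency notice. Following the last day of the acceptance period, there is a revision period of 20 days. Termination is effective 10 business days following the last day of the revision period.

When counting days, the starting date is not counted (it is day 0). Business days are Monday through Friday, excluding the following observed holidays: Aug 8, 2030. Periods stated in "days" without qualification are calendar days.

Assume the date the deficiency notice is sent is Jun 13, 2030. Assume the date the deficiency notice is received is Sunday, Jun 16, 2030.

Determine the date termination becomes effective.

The last day of the acceptance period: Jun 16, 2030 + 7 days = Jun 23, 2030.
Adding 20 calendar days to Jun 23, 2030 gives Jul 13, 2030, which is the last day of the revision period.
The date termination becomes effective: 10 business days after Saturday, Jul 13, 2030, skipping weekends — Jul 15, Jul 16, Jul 17, Jul 18, Jul 19, Jul 22, Jul 23, Jul 24, Jul 25, Jul 26 — lands on Friday, Jul 26, 2030.

Jul 26, 2030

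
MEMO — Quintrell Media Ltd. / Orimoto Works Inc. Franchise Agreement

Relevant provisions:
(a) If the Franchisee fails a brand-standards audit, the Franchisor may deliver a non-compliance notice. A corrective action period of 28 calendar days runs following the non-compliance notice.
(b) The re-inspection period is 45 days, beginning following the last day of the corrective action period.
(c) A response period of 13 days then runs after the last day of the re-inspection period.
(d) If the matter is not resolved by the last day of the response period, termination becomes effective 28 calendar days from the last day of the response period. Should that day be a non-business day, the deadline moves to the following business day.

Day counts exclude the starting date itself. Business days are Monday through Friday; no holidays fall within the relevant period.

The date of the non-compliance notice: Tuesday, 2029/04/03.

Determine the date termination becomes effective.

Adding 28 calendar days to 2029/04/03 gives 2029/05/01, which is the last day of the corrective action period.
The last day of the re-inspection period: 45 calendar days after 2029/05/01 is 2029/06/15.
Adding 13 calendar days to 2029/06/15 gives 2029/06/28, which is the last day of the response period.
The date termination becomes effective: 28 calendar days after 2029/06/28 is 2029/07/26. 2029/07/26 is a Thursday, so no roll-forward applies.

2029/07/26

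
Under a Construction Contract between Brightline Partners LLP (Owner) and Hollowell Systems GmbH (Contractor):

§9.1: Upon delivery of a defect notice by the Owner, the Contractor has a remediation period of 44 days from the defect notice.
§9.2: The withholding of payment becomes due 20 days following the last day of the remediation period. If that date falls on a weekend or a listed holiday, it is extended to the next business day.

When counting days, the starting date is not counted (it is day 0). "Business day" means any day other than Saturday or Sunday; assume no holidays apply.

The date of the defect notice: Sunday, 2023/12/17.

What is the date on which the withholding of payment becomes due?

2024/02/19

The last day of the remediation period: 2023/12/17 + 44 days = 2024/01/30.
The date on which the withholding of payment becomes due: 2024/01/30 + 20 days = 2024/02/19. 2024/02/19 is a Monday, so no roll-forward applies.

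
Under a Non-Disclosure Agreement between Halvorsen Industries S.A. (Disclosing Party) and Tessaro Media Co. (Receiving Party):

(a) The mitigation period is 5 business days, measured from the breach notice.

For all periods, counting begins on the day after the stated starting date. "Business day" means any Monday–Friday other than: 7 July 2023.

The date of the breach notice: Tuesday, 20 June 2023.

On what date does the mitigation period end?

The last day of the mitigation period: counting 5 business days from Tuesday, 20 June 2023 (Jun 21, Jun 22, Jun 23, Jun 26, Jun 27, skipping weekends) reaches Tuesday, 27 June 2023.

27 June 2023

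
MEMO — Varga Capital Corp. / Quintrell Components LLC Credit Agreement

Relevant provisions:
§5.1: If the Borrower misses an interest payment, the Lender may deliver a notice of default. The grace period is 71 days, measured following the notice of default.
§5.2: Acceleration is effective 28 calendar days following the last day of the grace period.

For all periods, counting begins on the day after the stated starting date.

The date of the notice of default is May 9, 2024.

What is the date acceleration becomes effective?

Adding 71 calendar days to May 9, 2024 gives Jul 19, 2024, which is the last day of the grace period.
The date acceleration becomes effective: 28 calendar days after Jul 19, 2024 is Aug 16, 2024.

Aug 16, 2024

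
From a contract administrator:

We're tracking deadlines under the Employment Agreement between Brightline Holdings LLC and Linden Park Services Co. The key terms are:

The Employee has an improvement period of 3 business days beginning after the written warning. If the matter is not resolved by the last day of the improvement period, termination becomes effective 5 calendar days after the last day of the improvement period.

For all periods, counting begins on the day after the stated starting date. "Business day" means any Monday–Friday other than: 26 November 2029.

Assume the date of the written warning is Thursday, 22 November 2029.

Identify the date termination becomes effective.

The last day of the improvement period: 3 business days after Thursday, 22 November 2029, skipping weekends and the listed holiday on Nov 26 — Nov 23, Nov 27, Nov 28 — lands on Wednesday, 28 November 2029.
The date termination becomes effective: 5 calendar days after 28 November 2029 is 3 December 2029.

3 December 2029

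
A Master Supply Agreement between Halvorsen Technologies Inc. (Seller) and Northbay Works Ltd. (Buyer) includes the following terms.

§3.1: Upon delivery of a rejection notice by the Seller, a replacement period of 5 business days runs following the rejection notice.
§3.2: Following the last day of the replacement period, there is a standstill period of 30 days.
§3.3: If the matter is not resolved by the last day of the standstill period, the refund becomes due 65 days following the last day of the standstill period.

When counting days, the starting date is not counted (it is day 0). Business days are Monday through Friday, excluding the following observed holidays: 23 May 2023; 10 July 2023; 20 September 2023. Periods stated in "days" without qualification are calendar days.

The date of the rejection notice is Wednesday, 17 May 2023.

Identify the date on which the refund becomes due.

The last day of the replacement period: 5 business days after Wednesday, 17 May 2023, skipping weekends and the listed holiday on May 23 — May 18, May 19, May 22, May 24, May 25 — lands on Thursday, 25 May 2023.
Adding 30 calendar days to 25 May 2023 gives 24 June 2023, which is the last day of the standstill period.
The date on which the refund becomes due: 65 calendar days after 24 June 2023 is 28 August 2023.

28 August 2023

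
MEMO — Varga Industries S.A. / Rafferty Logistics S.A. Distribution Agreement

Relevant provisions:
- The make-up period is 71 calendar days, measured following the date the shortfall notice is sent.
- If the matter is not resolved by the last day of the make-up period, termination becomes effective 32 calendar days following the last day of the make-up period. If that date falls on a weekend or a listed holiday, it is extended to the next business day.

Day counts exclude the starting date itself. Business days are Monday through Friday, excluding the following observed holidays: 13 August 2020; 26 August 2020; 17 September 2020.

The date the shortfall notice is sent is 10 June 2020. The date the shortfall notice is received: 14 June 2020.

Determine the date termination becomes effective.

21 September 2020

The last day of the make-up period: 71 calendar days after 10 June 2020 is 20 August 2020.
The date termination becomes effective: 20 August 2020 + 32 days = 21 September 2020. 21 September 2020 is a Monday and is not a listed holiday, so no roll-forward applies.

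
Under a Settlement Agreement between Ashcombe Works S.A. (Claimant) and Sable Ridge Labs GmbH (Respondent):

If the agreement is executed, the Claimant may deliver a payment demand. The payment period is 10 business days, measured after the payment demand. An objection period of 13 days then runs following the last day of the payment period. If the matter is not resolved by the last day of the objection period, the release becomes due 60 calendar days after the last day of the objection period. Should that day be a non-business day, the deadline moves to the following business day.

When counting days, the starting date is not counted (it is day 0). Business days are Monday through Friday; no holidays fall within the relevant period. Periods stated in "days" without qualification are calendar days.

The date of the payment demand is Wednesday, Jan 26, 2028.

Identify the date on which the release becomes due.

The last day of the payment period: 10 business days after Wednesday, Jan 26, 2028, skipping weekends — Jan 27, Jan 28, Jan 31, Feb 1, Feb 2, Feb 3, Feb 4, Feb 7, Feb 8, Feb 9 — lands on Wednesday, Feb 9, 2028.
Adding 13 calendar days to Feb 9, 2028 gives Feb 22, 2028, which is the last day of the objection period.
The date on which the release becomes due: Feb 22, 2028 + 60 days = Apr 22, 2028. That falls on a Saturday, so it rolls to the next business day, Monday, Apr 24, 2028.

Apr 24, 2028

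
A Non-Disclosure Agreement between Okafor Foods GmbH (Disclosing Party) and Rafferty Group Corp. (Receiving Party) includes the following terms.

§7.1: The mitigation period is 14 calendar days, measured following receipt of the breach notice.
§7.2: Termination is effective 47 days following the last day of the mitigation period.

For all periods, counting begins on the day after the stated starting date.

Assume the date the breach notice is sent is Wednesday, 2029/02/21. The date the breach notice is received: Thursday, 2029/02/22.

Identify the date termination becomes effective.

2029/04/24

The last day of the mitigation period: 2029/02/22 + 14 days = 2029/03/08.
The date termination becomes effective: 2029/03/08 + 47 days = 2029/04/24.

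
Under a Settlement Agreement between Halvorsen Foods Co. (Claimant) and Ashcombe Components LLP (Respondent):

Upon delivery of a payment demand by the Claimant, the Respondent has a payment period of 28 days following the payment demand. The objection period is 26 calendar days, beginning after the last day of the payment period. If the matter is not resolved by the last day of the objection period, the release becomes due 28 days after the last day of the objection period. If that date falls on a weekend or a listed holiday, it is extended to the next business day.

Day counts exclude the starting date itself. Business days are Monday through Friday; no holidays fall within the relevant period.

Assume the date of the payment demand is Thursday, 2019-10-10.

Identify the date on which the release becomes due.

Adding 28 calendar days to 2019-10-10 gives 2019-11-07, which is the last day of the payment period.
Adding 26 calendar days to 2019-11-07 gives 2019-12-03, which is the last day of the objection period.
The date on which the release becomes due: 28 calendar days after 2019-12-03 is 2019-12-31. 2019-12-31 is a Tuesday, so no roll-forward applies.

2019-12-31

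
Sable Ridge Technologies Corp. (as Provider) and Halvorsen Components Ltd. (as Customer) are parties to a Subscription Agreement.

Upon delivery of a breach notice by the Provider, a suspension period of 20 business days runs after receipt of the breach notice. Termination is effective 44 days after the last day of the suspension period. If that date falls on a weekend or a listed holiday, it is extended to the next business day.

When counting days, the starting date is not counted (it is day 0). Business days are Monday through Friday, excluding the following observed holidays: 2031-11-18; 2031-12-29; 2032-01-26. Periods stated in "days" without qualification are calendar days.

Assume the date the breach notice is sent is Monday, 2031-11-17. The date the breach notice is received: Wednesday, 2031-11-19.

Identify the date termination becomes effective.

2032-01-30

The last day of the suspension period: 20 business days after Wednesday, 2031-11-19, skipping weekends — Nov 20, Nov 21, Nov 24, Nov 25, …, Dec 15, Dec 16, Dec 17 — lands on Wednesday, 2031-12-17.
The date termination becomes effective: 2031-12-17 + 44 days = 2032-01-30. 2032-01-30 is a Friday and is not a listed holiday, so no roll-forward applies.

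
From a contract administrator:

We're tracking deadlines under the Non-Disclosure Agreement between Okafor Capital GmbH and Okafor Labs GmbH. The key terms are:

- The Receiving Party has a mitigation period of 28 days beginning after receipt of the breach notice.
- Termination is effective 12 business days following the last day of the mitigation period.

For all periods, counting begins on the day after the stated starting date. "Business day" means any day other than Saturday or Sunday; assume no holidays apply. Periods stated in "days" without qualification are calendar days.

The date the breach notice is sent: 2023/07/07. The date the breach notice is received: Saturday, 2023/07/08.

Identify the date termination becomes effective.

2023/08/22

The last day of the mitigation period: 2023/07/08 + 28 days = 2023/08/05.
The date termination becomes effective: counting 12 business days from Saturday, 2023/08/05 (Aug 7, Aug 8, Aug 9, Aug 10, …, Aug 18, Aug 21, Aug 22, skipping weekends) reaches Tuesday, 2023/08/22.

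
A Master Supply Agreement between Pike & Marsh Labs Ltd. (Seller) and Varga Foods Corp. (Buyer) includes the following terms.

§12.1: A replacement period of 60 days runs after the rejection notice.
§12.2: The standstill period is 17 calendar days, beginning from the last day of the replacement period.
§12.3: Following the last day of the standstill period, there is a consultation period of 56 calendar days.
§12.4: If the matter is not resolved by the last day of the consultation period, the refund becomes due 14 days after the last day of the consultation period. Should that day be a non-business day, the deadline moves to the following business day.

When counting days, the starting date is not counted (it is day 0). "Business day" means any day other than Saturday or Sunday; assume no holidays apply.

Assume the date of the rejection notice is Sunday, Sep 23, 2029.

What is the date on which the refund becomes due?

The last day of the replacement period: 60 calendar days after Sep 23, 2029 is Nov 22, 2029.
The last day of the standstill period: Nov 22, 2029 + 17 days = Dec 9, 2029.
The last day of the consultation period: 56 calendar days after Dec 9, 2029 is Feb 3, 2030.
The date on which the refund becomes due: Feb 3, 2030 + 14 days = Feb 17, 2030. That falls on a Sunday, so it rolls to the next business day, Monday, Feb 18, 2030.

Feb 18, 2030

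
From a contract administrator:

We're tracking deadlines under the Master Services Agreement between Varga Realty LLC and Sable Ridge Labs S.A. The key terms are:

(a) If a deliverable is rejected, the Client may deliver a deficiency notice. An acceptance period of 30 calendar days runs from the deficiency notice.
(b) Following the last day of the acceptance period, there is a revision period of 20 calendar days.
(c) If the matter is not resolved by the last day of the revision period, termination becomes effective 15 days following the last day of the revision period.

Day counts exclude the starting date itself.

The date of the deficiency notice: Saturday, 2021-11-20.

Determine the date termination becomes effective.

2022-01-24

The last day of the acceptance period: 2021-11-20 + 30 days = 2021-12-20.
The last day of the revision period: 20 calendar days after 2021-12-20 is 2022-01-09.
The date termination becomes effective: 15 calendar days after 2022-01-09 is 2022-01-24.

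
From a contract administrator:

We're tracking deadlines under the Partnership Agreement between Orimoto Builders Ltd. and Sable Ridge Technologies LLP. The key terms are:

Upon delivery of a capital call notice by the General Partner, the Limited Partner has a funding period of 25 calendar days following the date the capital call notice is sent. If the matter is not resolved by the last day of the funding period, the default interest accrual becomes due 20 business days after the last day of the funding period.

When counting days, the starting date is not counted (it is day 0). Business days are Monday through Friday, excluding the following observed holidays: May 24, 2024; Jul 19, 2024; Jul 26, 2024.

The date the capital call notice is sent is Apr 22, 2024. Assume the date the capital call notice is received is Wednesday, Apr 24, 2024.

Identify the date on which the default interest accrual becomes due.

Jun 17, 2024

The last day of the funding period: 25 calendar days after Apr 22, 2024 is May 17, 2024.
The date on which the default interest accrual becomes due: counting 20 business days from Friday, May 17, 2024 (May 20, May 21, May 22, May 23, …, Jun 13, Jun 14, Jun 17, skipping weekends and the listed holiday on May 24) reaches Monday, Jun 17, 2024.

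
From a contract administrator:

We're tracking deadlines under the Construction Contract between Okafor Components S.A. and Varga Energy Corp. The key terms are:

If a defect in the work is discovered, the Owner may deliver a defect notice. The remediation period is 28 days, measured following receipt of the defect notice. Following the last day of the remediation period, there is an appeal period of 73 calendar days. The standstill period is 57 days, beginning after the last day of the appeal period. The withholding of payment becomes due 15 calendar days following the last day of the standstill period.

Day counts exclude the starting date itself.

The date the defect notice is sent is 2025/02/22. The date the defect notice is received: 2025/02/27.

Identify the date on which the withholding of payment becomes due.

Adding 28 calendar days to 2025/02/27 gives 2025/03/27, which is the last day of the remediation period.
The last day of the appeal period: 73 calendar days after 2025/03/27 is 2025/06/08.
Adding 57 calendar days to 2025/06/08 gives 2025/08/04, which is the last day of the standstill period.
The date on which the withholding of payment becomes due: 15 calendar days after 2025/08/04 is 2025/08/19.

2025/08/19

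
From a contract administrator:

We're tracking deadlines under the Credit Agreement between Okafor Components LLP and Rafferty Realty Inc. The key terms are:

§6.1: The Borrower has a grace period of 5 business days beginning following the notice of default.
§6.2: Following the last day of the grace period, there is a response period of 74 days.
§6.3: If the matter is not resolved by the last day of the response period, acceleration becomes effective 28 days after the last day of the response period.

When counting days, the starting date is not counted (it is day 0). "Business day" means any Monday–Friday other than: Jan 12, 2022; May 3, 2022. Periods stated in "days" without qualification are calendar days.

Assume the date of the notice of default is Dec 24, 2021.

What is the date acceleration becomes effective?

The last day of the grace period: 5 business days after Friday, Dec 24, 2021, skipping weekends — Dec 27, Dec 28, Dec 29, Dec 30, Dec 31 — lands on Friday, Dec 31, 2021.
The last day of the response period: 74 calendar days after Dec 31, 2021 is Mar 15, 2022.
The date acceleration becomes effective: 28 calendar days after Mar 15, 2022 is Apr 12, 2022.

Apr 12, 2022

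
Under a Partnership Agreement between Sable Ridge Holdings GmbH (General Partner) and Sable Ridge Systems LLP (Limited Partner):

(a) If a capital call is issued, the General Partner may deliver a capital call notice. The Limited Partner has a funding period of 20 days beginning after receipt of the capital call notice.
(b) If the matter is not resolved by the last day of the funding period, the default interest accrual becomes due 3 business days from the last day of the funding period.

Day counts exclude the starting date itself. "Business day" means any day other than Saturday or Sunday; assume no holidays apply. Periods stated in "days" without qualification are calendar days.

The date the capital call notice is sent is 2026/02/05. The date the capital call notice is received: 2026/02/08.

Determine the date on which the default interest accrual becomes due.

2026/03/04

The last day of the funding period: 2026/02/08 + 20 days = 2026/02/28.
The date on which the default interest accrual becomes due: counting 3 business days from Saturday, 2026/02/28 (Mar 2, Mar 3, Mar 4, skipping weekends) reaches Wednesday, 2026/03/04.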